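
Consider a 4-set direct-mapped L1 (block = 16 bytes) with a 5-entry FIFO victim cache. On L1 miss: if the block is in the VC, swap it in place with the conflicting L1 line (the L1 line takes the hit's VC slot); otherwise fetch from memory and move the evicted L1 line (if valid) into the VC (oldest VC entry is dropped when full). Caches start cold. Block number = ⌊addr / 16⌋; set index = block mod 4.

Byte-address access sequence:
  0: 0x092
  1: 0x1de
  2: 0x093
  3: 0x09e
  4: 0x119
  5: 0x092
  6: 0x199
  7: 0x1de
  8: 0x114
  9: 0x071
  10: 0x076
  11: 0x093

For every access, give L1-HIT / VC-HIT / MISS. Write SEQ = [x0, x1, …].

#0 0x92→b9/s1 MISS; vc=[]
#1 0x1de→b29/s1 MISS; vc=[9]
#2 0x93→b9/s1 VC-HIT; vc=[29]
#3 0x9e→b9/s1 L1-HIT; vc=[29]
#4 0x119→b17/s1 MISS; vc=[29,9]
#5 0x92→b9/s1 VC-HIT; vc=[29,17]
#6 0x199→b25/s1 MISS; vc=[29,17,9]
#7 0x1de→b29/s1 VC-HIT; vc=[25,17,9]
#8 0x114→b17/s1 VC-HIT; vc=[25,29,9]
#9 0x71→b7/s3 MISS; vc=[25,29,9]
#10 0x76→b7/s3 L1-HIT; vc=[25,29,9]
#11 0x93→b9/s1 VC-HIT; vc=[25,29,17]

SEQ = [MISS, MISS, VC-HIT, L1-HIT, MISS, VC-HIT, MISS, VC-HIT, VC-HIT, MISS, L1-HIT, VC-HIT]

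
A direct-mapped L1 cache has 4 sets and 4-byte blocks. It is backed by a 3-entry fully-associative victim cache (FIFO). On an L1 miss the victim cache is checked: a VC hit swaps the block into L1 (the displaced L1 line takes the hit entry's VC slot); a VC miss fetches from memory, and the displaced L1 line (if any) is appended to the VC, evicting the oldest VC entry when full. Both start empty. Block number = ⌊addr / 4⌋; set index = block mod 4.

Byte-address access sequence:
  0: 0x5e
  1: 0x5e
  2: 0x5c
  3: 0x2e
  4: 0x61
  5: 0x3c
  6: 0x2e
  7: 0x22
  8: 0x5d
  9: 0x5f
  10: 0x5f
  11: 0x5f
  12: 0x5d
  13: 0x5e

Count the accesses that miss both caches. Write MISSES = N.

MISSES = 5

  [0] addr=0x5e blk=23 s=3: MISS | VC []
  [1] addr=0x5e blk=23 s=3: L1-HIT | VC []
  [2] addr=0x5c blk=23 s=3: L1-HIT | VC []
  [3] addr=0x2e blk=11 s=3: MISS | VC [23]
  [4] addr=0x61 blk=24 s=0: MISS | VC [23]
  [5] addr=0x3c blk=15 s=3: MISS | VC [23, 11]
  [6] addr=0x2e blk=11 s=3: VC-HIT | VC [23, 15]
  [7] addr=0x22 blk=8 s=0: MISS | VC [23, 15, 24]
  [8] addr=0x5d blk=23 s=3: VC-HIT | VC [11, 15, 24]
  [9] addr=0x5f blk=23 s=3: L1-HIT | VC [11, 15, 24]
  [10] addr=0x5f blk=23 s=3: L1-HIT | VC [11, 15, 24]
  [11] addr=0x5f blk=23 s=3: L1-HIT | VC [11, 15, 24]
  [12] addr=0x5d blk=23 s=3: L1-HIT | VC [11, 15, 24]
  [13] addr=0x5e blk=23 s=3: L1-HIT | VC [11, 15, 24]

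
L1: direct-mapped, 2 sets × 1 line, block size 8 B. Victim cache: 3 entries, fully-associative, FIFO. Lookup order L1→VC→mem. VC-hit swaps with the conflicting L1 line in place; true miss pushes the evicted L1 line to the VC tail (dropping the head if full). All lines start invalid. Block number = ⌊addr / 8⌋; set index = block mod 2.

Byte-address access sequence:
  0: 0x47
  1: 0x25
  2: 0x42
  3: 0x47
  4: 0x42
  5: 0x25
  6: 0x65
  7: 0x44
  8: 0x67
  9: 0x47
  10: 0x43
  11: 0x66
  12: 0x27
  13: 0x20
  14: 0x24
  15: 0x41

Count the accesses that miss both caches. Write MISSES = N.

MISSES = 3

  [0] addr=0x47 blk=8 s=0: MISS | VC []
  [1] addr=0x25 blk=4 s=0: MISS | VC [8]
  [2] addr=0x42 blk=8 s=0: VC-HIT | VC [4]
  [3] addr=0x47 blk=8 s=0: L1-HIT | VC [4]
  [4] addr=0x42 blk=8 s=0: L1-HIT | VC [4]
  [5] addr=0x25 blk=4 s=0: VC-HIT | VC [8]
  [6] addr=0x65 blk=12 s=0: MISS | VC [8, 4]
  [7] addr=0x44 blk=8 s=0: VC-HIT | VC [12, 4]
  [8] addr=0x67 blk=12 s=0: VC-HIT | VC [8, 4]
  [9] addr=0x47 blk=8 s=0: VC-HIT | VC [12, 4]
  [10] addr=0x43 blk=8 s=0: L1-HIT | VC [12, 4]
  [11] addr=0x66 blk=12 s=0: VC-HIT | VC [8, 4]
  [12] addr=0x27 blk=4 s=0: VC-HIT | VC [8, 12]
  [13] addr=0x20 blk=4 s=0: L1-HIT | VC [8, 12]
  [14] addr=0x24 blk=4 s=0: L1-HIT | VC [8, 12]
  [15] addr=0x41 blk=8 s=0: VC-HIT | VC [4, 12]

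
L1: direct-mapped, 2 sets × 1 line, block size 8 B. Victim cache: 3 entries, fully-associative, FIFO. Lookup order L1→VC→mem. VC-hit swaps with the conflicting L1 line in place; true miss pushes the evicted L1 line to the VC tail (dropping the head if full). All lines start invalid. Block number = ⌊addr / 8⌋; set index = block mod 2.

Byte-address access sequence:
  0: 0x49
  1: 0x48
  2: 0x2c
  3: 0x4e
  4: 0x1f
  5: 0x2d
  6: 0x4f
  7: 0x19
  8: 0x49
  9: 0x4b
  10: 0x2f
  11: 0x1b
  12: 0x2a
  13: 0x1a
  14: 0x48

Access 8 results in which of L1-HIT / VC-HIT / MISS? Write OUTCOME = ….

  [0] addr=0x49 blk=9 s=1: MISS | VC []
  [1] addr=0x48 blk=9 s=1: L1-HIT | VC []
  [2] addr=0x2c blk=5 s=1: MISS | VC [9]
  [3] addr=0x4e blk=9 s=1: VC-HIT | VC [5]
  [4] addr=0x1f blk=3 s=1: MISS | VC [5, 9]
  [5] addr=0x2d blk=5 s=1: VC-HIT | VC [3, 9]
  [6] addr=0x4f blk=9 s=1: VC-HIT | VC [3, 5]
  [7] addr=0x19 blk=3 s=1: VC-HIT | VC [9, 5]
  [8] addr=0x49 blk=9 s=1: VC-HIT | VC [3, 5]
  [9] addr=0x4b blk=9 s=1: L1-HIT | VC [3, 5]
  [10] addr=0x2f blk=5 s=1: VC-HIT | VC [3, 9]
  [11] addr=0x1b blk=3 s=1: VC-HIT | VC [5, 9]
  [12] addr=0x2a blk=5 s=1: VC-HIT | VC [3, 9]
  [13] addr=0x1a blk=3 s=1: VC-HIT | VC [5, 9]
  [14] addr=0x48 blk=9 s=1: VC-HIT | VC [5, 3]

OUTCOME = VC-HIT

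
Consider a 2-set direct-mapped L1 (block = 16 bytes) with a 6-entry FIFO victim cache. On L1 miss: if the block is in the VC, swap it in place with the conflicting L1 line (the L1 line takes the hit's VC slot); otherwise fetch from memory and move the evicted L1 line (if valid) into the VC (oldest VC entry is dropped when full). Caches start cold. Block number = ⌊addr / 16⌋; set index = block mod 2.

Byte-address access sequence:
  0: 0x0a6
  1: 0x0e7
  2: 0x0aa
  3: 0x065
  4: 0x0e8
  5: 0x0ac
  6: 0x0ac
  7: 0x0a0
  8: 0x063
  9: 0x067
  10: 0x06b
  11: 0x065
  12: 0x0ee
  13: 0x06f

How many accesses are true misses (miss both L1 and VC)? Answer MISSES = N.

0: 0xa6 (blk 10, set 0) → MISS  vc=[]
1: 0xe7 (blk 14, set 0) → MISS  vc=[10]
2: 0xaa (blk 10, set 0) → VC-HIT  vc=[14]
3: 0x65 (blk 6, set 0) → MISS  vc=[14, 10]
4: 0xe8 (blk 14, set 0) → VC-HIT  vc=[6, 10]
5: 0xac (blk 10, set 0) → VC-HIT  vc=[6, 14]
6: 0xac (blk 10, set 0) → L1-HIT  vc=[6, 14]
7: 0xa0 (blk 10, set 0) → L1-HIT  vc=[6, 14]
8: 0x63 (blk 6, set 0) → VC-HIT  vc=[10, 14]
9: 0x67 (blk 6, set 0) → L1-HIT  vc=[10, 14]
10: 0x6b (blk 6, set 0) → L1-HIT  vc=[10, 14]
11: 0x65 (blk 6, set 0) → L1-HIT  vc=[10, 14]
12: 0xee (blk 14, set 0) → VC-HIT  vc=[10, 6]
13: 0x6f (blk 6, set 0) → VC-HIT  vc=[10, 14]

MISSES = 3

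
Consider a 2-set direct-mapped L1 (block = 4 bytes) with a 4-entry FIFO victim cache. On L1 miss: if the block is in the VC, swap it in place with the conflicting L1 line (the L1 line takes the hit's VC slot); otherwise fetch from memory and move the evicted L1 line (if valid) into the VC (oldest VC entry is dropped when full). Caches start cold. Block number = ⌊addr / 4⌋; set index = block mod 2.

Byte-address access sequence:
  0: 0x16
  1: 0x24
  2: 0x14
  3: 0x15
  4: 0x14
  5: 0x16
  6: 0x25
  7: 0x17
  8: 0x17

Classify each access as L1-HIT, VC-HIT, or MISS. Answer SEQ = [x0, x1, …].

0: 0x16 (blk 5, set 1) → MISS  vc=[]
1: 0x24 (blk 9, set 1) → MISS  vc=[5]
2: 0x14 (blk 5, set 1) → VC-HIT  vc=[9]
3: 0x15 (blk 5, set 1) → L1-HIT  vc=[9]
4: 0x14 (blk 5, set 1) → L1-HIT  vc=[9]
5: 0x16 (blk 5, set 1) → L1-HIT  vc=[9]
6: 0x25 (blk 9, set 1) → VC-HIT  vc=[5]
7: 0x17 (blk 5, set 1) → VC-HIT  vc=[9]
8: 0x17 (blk 5, set 1) → L1-HIT  vc=[9]

SEQ = [MISS, MISS, VC-HIT, L1-HIT, L1-HIT, L1-HIT, VC-HIT, VC-HIT, L1-HIT]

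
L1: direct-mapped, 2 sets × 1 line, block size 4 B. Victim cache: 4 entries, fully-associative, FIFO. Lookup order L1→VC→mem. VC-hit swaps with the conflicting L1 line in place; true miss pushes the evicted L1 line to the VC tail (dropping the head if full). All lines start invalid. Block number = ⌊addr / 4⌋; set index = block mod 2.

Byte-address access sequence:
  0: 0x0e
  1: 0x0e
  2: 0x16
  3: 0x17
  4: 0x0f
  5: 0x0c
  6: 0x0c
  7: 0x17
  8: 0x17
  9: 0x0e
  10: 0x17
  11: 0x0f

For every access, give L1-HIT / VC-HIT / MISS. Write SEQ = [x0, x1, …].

  [0] addr=0xe blk=3 s=1: MISS | VC []
  [1] addr=0xe blk=3 s=1: L1-HIT | VC []
  [2] addr=0x16 blk=5 s=1: MISS | VC [3]
  [3] addr=0x17 blk=5 s=1: L1-HIT | VC [3]
  [4] addr=0xf blk=3 s=1: VC-HIT | VC [5]
  [5] addr=0xc blk=3 s=1: L1-HIT | VC [5]
  [6] addr=0xc blk=3 s=1: L1-HIT | VC [5]
  [7] addr=0x17 blk=5 s=1: VC-HIT | VC [3]
  [8] addr=0x17 blk=5 s=1: L1-HIT | VC [3]
  [9] addr=0xe blk=3 s=1: VC-HIT | VC [5]
  [10] addr=0x17 blk=5 s=1: VC-HIT | VC [3]
  [11] addr=0xf blk=3 s=1: VC-HIT | VC [5]

SEQ = [MISS, L1-HIT, MISS, L1-HIT, VC-HIT, L1-HIT, L1-HIT, VC-HIT, L1-HIT, VC-HIT, VC-HIT, VC-HIT]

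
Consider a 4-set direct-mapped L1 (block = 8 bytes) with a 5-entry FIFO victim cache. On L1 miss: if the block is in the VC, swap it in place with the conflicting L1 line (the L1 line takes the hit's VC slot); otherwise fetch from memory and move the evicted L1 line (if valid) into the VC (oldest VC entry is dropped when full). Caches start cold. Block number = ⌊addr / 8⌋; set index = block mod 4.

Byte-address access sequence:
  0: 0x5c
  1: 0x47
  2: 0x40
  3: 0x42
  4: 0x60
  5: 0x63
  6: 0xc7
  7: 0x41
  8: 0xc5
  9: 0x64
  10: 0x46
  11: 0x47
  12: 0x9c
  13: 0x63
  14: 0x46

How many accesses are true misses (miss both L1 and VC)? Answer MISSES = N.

0: 0x5c (blk 11, set 3) → MISS  vc=[]
1: 0x47 (blk 8, set 0) → MISS  vc=[]
2: 0x40 (blk 8, set 0) → L1-HIT  vc=[]
3: 0x42 (blk 8, set 0) → L1-HIT  vc=[]
4: 0x60 (blk 12, set 0) → MISS  vc=[8]
5: 0x63 (blk 12, set 0) → L1-HIT  vc=[8]
6: 0xc7 (blk 24, set 0) → MISS  vc=[8, 12]
7: 0x41 (blk 8, set 0) → VC-HIT  vc=[24, 12]
8: 0xc5 (blk 24, set 0) → VC-HIT  vc=[8, 12]
9: 0x64 (blk 12, set 0) → VC-HIT  vc=[8, 24]
10: 0x46 (blk 8, set 0) → VC-HIT  vc=[12, 24]
11: 0x47 (blk 8, set 0) → L1-HIT  vc=[12, 24]
12: 0x9c (blk 19, set 3) → MISS  vc=[12, 24, 11]
13: 0x63 (blk 12, set 0) → VC-HIT  vc=[8, 24, 11]
14: 0x46 (blk 8, set 0) → VC-HIT  vc=[12, 24, 11]

MISSES = 5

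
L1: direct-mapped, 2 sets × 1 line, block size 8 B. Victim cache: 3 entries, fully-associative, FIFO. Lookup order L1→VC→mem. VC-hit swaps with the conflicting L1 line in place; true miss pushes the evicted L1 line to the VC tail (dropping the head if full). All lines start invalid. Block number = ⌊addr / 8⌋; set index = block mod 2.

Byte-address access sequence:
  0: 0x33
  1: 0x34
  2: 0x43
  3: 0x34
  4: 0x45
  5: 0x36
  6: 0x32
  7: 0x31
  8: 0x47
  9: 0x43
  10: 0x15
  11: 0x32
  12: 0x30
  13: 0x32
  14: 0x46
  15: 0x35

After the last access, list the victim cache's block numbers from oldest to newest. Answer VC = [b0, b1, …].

VC = [2, 8]

#0 0x33→b6/s0 MISS; vc=[]
#1 0x34→b6/s0 L1-HIT; vc=[]
#2 0x43→b8/s0 MISS; vc=[6]
#3 0x34→b6/s0 VC-HIT; vc=[8]
#4 0x45→b8/s0 VC-HIT; vc=[6]
#5 0x36→b6/s0 VC-HIT; vc=[8]
#6 0x32→b6/s0 L1-HIT; vc=[8]
#7 0x31→b6/s0 L1-HIT; vc=[8]
#8 0x47→b8/s0 VC-HIT; vc=[6]
#9 0x43→b8/s0 L1-HIT; vc=[6]
#10 0x15→b2/s0 MISS; vc=[6,8]
#11 0x32→b6/s0 VC-HIT; vc=[2,8]
#12 0x30→b6/s0 L1-HIT; vc=[2,8]
#13 0x32→b6/s0 L1-HIT; vc=[2,8]
#14 0x46→b8/s0 VC-HIT; vc=[2,6]
#15 0x35→b6/s0 VC-HIT; vc=[2,8]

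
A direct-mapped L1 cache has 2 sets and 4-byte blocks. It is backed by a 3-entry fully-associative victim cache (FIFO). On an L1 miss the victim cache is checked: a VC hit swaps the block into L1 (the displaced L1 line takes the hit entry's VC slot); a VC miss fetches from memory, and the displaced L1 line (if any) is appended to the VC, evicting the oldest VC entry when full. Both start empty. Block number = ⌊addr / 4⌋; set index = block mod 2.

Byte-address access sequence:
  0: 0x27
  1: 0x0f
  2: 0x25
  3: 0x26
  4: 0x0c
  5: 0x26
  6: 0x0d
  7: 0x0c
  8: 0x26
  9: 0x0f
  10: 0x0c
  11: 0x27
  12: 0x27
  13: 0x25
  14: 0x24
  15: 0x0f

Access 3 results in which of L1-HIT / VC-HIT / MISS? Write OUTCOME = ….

OUTCOME = L1-HIT

0: 0x27 (blk 9, set 1) → MISS  vc=[]
1: 0xf (blk 3, set 1) → MISS  vc=[9]
2: 0x25 (blk 9, set 1) → VC-HIT  vc=[3]
3: 0x26 (blk 9, set 1) → L1-HIT  vc=[3]
4: 0xc (blk 3, set 1) → VC-HIT  vc=[9]
5: 0x26 (blk 9, set 1) → VC-HIT  vc=[3]
6: 0xd (blk 3, set 1) → VC-HIT  vc=[9]
7: 0xc (blk 3, set 1) → L1-HIT  vc=[9]
8: 0x26 (blk 9, set 1) → VC-HIT  vc=[3]
9: 0xf (blk 3, set 1) → VC-HIT  vc=[9]
10: 0xc (blk 3, set 1) → L1-HIT  vc=[9]
11: 0x27 (blk 9, set 1) → VC-HIT  vc=[3]
12: 0x27 (blk 9, set 1) → L1-HIT  vc=[3]
13: 0x25 (blk 9, set 1) → L1-HIT  vc=[3]
14: 0x24 (blk 9, set 1) → L1-HIT  vc=[3]
15: 0xf (blk 3, set 1) → VC-HIT  vc=[9]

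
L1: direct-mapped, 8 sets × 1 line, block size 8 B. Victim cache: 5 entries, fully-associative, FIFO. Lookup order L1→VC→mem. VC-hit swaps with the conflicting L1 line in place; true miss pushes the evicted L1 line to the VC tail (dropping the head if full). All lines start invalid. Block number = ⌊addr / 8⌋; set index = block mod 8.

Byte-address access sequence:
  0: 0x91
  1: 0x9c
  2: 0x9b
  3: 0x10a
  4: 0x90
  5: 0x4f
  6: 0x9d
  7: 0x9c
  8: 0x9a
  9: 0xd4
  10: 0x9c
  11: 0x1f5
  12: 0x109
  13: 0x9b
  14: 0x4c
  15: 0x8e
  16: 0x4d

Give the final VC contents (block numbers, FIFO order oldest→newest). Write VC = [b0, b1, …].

0: 0x91 (blk 18, set 2) → MISS  vc=[]
1: 0x9c (blk 19, set 3) → MISS  vc=[]
2: 0x9b (blk 19, set 3) → L1-HIT  vc=[]
3: 0x10a (blk 33, set 1) → MISS  vc=[]
4: 0x90 (blk 18, set 2) → L1-HIT  vc=[]
5: 0x4f (blk 9, set 1) → MISS  vc=[33]
6: 0x9d (blk 19, set 3) → L1-HIT  vc=[33]
7: 0x9c (blk 19, set 3) → L1-HIT  vc=[33]
8: 0x9a (blk 19, set 3) → L1-HIT  vc=[33]
9: 0xd4 (blk 26, set 2) → MISS  vc=[33, 18]
10: 0x9c (blk 19, set 3) → L1-HIT  vc=[33, 18]
11: 0x1f5 (blk 62, set 6) → MISS  vc=[33, 18]
12: 0x109 (blk 33, set 1) → VC-HIT  vc=[9, 18]
13: 0x9b (blk 19, set 3) → L1-HIT  vc=[9, 18]
14: 0x4c (blk 9, set 1) → VC-HIT  vc=[33, 18]
15: 0x8e (blk 17, set 1) → MISS  vc=[33, 18, 9]
16: 0x4d (blk 9, set 1) → VC-HIT  vc=[33, 18, 17]

VC = [33, 18, 17]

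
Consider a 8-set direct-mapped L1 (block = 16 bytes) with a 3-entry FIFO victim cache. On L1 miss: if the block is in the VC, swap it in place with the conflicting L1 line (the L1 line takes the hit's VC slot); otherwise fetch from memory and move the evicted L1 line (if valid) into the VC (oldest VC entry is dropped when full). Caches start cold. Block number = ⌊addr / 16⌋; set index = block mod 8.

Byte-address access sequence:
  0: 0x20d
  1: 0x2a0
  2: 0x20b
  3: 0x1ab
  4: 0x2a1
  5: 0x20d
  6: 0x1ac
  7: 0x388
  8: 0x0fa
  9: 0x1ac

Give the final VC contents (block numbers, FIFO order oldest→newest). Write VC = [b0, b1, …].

0: 0x20d (blk 32, set 0) → MISS  vc=[]
1: 0x2a0 (blk 42, set 2) → MISS  vc=[]
2: 0x20b (blk 32, set 0) → L1-HIT  vc=[]
3: 0x1ab (blk 26, set 2) → MISS  vc=[42]
4: 0x2a1 (blk 42, set 2) → VC-HIT  vc=[26]
5: 0x20d (blk 32, set 0) → L1-HIT  vc=[26]
6: 0x1ac (blk 26, set 2) → VC-HIT  vc=[42]
7: 0x388 (blk 56, set 0) → MISS  vc=[42, 32]
8: 0xfa (blk 15, set 7) → MISS  vc=[42, 32]
9: 0x1ac (blk 26, set 2) → L1-HIT  vc=[42, 32]

VC = [42, 32]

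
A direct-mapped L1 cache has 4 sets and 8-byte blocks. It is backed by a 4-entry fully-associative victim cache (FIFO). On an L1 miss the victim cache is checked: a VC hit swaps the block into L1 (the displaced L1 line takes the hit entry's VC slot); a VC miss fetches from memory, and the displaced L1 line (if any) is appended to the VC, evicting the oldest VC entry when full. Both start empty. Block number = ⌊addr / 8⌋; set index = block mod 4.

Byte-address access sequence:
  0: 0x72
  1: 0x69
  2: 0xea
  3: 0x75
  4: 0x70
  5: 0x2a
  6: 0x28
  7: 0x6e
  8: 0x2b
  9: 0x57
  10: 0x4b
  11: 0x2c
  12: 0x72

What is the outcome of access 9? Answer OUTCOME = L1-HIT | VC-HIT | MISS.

OUTCOME = MISS

#0 0x72→b14/s2 MISS; vc=[]
#1 0x69→b13/s1 MISS; vc=[]
#2 0xea→b29/s1 MISS; vc=[13]
#3 0x75→b14/s2 L1-HIT; vc=[13]
#4 0x70→b14/s2 L1-HIT; vc=[13]
#5 0x2a→b5/s1 MISS; vc=[13,29]
#6 0x28→b5/s1 L1-HIT; vc=[13,29]
#7 0x6e→b13/s1 VC-HIT; vc=[5,29]
#8 0x2b→b5/s1 VC-HIT; vc=[13,29]
#9 0x57→b10/s2 MISS; vc=[13,29,14]
#10 0x4b→b9/s1 MISS; vc=[13,29,14,5]
#11 0x2c→b5/s1 VC-HIT; vc=[13,29,14,9]
#12 0x72→b14/s2 VC-HIT; vc=[13,29,10,9]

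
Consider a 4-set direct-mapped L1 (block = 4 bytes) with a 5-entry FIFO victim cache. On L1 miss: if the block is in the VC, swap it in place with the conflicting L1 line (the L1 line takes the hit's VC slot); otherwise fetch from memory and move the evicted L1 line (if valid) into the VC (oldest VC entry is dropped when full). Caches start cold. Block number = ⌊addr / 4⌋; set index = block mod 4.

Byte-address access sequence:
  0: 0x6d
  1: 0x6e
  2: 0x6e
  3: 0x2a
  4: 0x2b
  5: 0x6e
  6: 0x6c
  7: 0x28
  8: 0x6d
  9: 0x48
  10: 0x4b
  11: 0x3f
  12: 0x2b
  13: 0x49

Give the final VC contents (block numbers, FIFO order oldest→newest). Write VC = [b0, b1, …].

  [0] addr=0x6d blk=27 s=3: MISS | VC []
  [1] addr=0x6e blk=27 s=3: L1-HIT | VC []
  [2] addr=0x6e blk=27 s=3: L1-HIT | VC []
  [3] addr=0x2a blk=10 s=2: MISS | VC []
  [4] addr=0x2b blk=10 s=2: L1-HIT | VC []
  [5] addr=0x6e blk=27 s=3: L1-HIT | VC []
  [6] addr=0x6c blk=27 s=3: L1-HIT | VC []
  [7] addr=0x28 blk=10 s=2: L1-HIT | VC []
  [8] addr=0x6d blk=27 s=3: L1-HIT | VC []
  [9] addr=0x48 blk=18 s=2: MISS | VC [10]
  [10] addr=0x4b blk=18 s=2: L1-HIT | VC [10]
  [11] addr=0x3f blk=15 s=3: MISS | VC [10, 27]
  [12] addr=0x2b blk=10 s=2: VC-HIT | VC [18, 27]
  [13] addr=0x49 blk=18 s=2: VC-HIT | VC [10, 27]

VC = [10, 27]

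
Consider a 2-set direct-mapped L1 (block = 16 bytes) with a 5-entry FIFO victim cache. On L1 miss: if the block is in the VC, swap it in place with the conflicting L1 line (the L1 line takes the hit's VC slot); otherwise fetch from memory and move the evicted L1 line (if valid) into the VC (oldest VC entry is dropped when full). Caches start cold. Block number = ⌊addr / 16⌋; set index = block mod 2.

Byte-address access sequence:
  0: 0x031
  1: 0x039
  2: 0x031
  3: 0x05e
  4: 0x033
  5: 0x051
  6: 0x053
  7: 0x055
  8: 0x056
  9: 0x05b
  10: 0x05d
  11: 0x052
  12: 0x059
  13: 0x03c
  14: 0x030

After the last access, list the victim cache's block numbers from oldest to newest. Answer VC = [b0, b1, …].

VC = [5]

0: 0x31 (blk 3, set 1) → MISS  vc=[]
1: 0x39 (blk 3, set 1) → L1-HIT  vc=[]
2: 0x31 (blk 3, set 1) → L1-HIT  vc=[]
3: 0x5e (blk 5, set 1) → MISS  vc=[3]
4: 0x33 (blk 3, set 1) → VC-HIT  vc=[5]
5: 0x51 (blk 5, set 1) → VC-HIT  vc=[3]
6: 0x53 (blk 5, set 1) → L1-HIT  vc=[3]
7: 0x55 (blk 5, set 1) → L1-HIT  vc=[3]
8: 0x56 (blk 5, set 1) → L1-HIT  vc=[3]
9: 0x5b (blk 5, set 1) → L1-HIT  vc=[3]
10: 0x5d (blk 5, set 1) → L1-HIT  vc=[3]
11: 0x52 (blk 5, set 1) → L1-HIT  vc=[3]
12: 0x59 (blk 5, set 1) → L1-HIT  vc=[3]
13: 0x3c (blk 3, set 1) → VC-HIT  vc=[5]
14: 0x30 (blk 3, set 1) → L1-HIT  vc=[5]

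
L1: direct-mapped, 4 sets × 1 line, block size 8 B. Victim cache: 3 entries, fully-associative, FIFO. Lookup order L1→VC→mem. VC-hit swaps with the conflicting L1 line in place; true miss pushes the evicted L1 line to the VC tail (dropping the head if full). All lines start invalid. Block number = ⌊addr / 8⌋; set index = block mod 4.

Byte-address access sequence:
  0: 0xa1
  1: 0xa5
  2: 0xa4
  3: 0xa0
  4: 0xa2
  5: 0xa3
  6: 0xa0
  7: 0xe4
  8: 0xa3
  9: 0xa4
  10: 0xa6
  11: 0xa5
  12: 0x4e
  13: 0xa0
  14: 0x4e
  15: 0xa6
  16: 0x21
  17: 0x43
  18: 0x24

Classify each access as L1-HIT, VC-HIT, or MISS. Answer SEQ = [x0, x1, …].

SEQ = [MISS, L1-HIT, L1-HIT, L1-HIT, L1-HIT, L1-HIT, L1-HIT, MISS, VC-HIT, L1-HIT, L1-HIT, L1-HIT, MISS, L1-HIT, L1-HIT, L1-HIT, MISS, MISS, VC-HIT]

0: 0xa1 (blk 20, set 0) → MISS  vc=[]
1: 0xa5 (blk 20, set 0) → L1-HIT  vc=[]
2: 0xa4 (blk 20, set 0) → L1-HIT  vc=[]
3: 0xa0 (blk 20, set 0) → L1-HIT  vc=[]
4: 0xa2 (blk 20, set 0) → L1-HIT  vc=[]
5: 0xa3 (blk 20, set 0) → L1-HIT  vc=[]
6: 0xa0 (blk 20, set 0) → L1-HIT  vc=[]
7: 0xe4 (blk 28, set 0) → MISS  vc=[20]
8: 0xa3 (blk 20, set 0) → VC-HIT  vc=[28]
9: 0xa4 (blk 20, set 0) → L1-HIT  vc=[28]
10: 0xa6 (blk 20, set 0) → L1-HIT  vc=[28]
11: 0xa5 (blk 20, set 0) → L1-HIT  vc=[28]
12: 0x4e (blk 9, set 1) → MISS  vc=[28]
13: 0xa0 (blk 20, set 0) → L1-HIT  vc=[28]
14: 0x4e (blk 9, set 1) → L1-HIT  vc=[28]
15: 0xa6 (blk 20, set 0) → L1-HIT  vc=[28]
16: 0x21 (blk 4, set 0) → MISS  vc=[28, 20]
17: 0x43 (blk 8, set 0) → MISS  vc=[28, 20, 4]
18: 0x24 (blk 4, set 0) → VC-HIT  vc=[28, 20, 8]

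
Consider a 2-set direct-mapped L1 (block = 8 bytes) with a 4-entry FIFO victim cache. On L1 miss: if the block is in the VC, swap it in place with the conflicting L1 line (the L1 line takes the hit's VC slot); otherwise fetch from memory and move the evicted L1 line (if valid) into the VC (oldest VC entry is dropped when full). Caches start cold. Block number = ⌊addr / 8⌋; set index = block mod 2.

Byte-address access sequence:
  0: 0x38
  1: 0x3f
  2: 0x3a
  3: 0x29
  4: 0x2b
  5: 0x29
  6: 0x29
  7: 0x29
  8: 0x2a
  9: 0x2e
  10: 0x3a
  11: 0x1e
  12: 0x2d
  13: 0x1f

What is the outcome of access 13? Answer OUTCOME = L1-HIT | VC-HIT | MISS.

  [0] addr=0x38 blk=7 s=1: MISS | VC []
  [1] addr=0x3f blk=7 s=1: L1-HIT | VC []
  [2] addr=0x3a blk=7 s=1: L1-HIT | VC []
  [3] addr=0x29 blk=5 s=1: MISS | VC [7]
  [4] addr=0x2b blk=5 s=1: L1-HIT | VC [7]
  [5] addr=0x29 blk=5 s=1: L1-HIT | VC [7]
  [6] addr=0x29 blk=5 s=1: L1-HIT | VC [7]
  [7] addr=0x29 blk=5 s=1: L1-HIT | VC [7]
  [8] addr=0x2a blk=5 s=1: L1-HIT | VC [7]
  [9] addr=0x2e blk=5 s=1: L1-HIT | VC [7]
  [10] addr=0x3a blk=7 s=1: VC-HIT | VC [5]
  [11] addr=0x1e blk=3 s=1: MISS | VC [5, 7]
  [12] addr=0x2d blk=5 s=1: VC-HIT | VC [3, 7]
  [13] addr=0x1f blk=3 s=1: VC-HIT | VC [5, 7]

OUTCOME = VC-HIT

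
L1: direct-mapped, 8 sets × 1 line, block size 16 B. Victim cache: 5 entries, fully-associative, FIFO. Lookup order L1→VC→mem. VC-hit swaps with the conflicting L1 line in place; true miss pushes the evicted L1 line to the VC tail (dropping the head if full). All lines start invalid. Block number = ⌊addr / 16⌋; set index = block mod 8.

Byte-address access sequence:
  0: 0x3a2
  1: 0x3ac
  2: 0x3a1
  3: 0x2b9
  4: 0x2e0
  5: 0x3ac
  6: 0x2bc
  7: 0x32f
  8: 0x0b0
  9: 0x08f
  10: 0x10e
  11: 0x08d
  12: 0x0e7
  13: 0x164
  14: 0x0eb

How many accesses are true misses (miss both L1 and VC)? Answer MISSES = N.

MISSES = 9

#0 0x3a2→b58/s2 MISS; vc=[]
#1 0x3ac→b58/s2 L1-HIT; vc=[]
#2 0x3a1→b58/s2 L1-HIT; vc=[]
#3 0x2b9→b43/s3 MISS; vc=[]
#4 0x2e0→b46/s6 MISS; vc=[]
#5 0x3ac→b58/s2 L1-HIT; vc=[]
#6 0x2bc→b43/s3 L1-HIT; vc=[]
#7 0x32f→b50/s2 MISS; vc=[58]
#8 0xb0→b11/s3 MISS; vc=[58,43]
#9 0x8f→b8/s0 MISS; vc=[58,43]
#10 0x10e→b16/s0 MISS; vc=[58,43,8]
#11 0x8d→b8/s0 VC-HIT; vc=[58,43,16]
#12 0xe7→b14/s6 MISS; vc=[58,43,16,46]
#13 0x164→b22/s6 MISS; vc=[58,43,16,46,14]
#14 0xeb→b14/s6 VC-HIT; vc=[58,43,16,46,22]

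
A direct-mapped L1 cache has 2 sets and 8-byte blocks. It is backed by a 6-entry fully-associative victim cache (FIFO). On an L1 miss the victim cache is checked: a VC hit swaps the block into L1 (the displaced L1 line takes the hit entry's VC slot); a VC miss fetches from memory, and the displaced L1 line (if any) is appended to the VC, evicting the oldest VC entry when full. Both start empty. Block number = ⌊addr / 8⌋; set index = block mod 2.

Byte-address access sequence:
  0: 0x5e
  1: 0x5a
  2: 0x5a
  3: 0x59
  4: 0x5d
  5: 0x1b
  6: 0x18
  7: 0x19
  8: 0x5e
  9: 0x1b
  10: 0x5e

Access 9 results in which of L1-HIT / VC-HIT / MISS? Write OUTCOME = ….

OUTCOME = VC-HIT

  [0] addr=0x5e blk=11 s=1: MISS | VC []
  [1] addr=0x5a blk=11 s=1: L1-HIT | VC []
  [2] addr=0x5a blk=11 s=1: L1-HIT | VC []
  [3] addr=0x59 blk=11 s=1: L1-HIT | VC []
  [4] addr=0x5d blk=11 s=1: L1-HIT | VC []
  [5] addr=0x1b blk=3 s=1: MISS | VC [11]
  [6] addr=0x18 blk=3 s=1: L1-HIT | VC [11]
  [7] addr=0x19 blk=3 s=1: L1-HIT | VC [11]
  [8] addr=0x5e blk=11 s=1: VC-HIT | VC [3]
  [9] addr=0x1b blk=3 s=1: VC-HIT | VC [11]
  [10] addr=0x5e blk=11 s=1: VC-HIT | VC [3]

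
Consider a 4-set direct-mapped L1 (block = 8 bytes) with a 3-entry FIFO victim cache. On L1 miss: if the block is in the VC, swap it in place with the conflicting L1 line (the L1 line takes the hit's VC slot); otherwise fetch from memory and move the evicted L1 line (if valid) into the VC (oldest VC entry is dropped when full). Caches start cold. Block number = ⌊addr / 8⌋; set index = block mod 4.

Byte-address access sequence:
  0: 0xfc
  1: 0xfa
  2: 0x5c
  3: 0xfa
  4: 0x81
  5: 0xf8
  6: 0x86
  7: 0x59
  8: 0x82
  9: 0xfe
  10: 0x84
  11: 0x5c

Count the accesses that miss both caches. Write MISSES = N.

MISSES = 3

#0 0xfc→b31/s3 MISS; vc=[]
#1 0xfa→b31/s3 L1-HIT; vc=[]
#2 0x5c→b11/s3 MISS; vc=[31]
#3 0xfa→b31/s3 VC-HIT; vc=[11]
#4 0x81→b16/s0 MISS; vc=[11]
#5 0xf8→b31/s3 L1-HIT; vc=[11]
#6 0x86→b16/s0 L1-HIT; vc=[11]
#7 0x59→b11/s3 VC-HIT; vc=[31]
#8 0x82→b16/s0 L1-HIT; vc=[31]
#9 0xfe→b31/s3 VC-HIT; vc=[11]
#10 0x84→b16/s0 L1-HIT; vc=[11]
#11 0x5c→b11/s3 VC-HIT; vc=[31]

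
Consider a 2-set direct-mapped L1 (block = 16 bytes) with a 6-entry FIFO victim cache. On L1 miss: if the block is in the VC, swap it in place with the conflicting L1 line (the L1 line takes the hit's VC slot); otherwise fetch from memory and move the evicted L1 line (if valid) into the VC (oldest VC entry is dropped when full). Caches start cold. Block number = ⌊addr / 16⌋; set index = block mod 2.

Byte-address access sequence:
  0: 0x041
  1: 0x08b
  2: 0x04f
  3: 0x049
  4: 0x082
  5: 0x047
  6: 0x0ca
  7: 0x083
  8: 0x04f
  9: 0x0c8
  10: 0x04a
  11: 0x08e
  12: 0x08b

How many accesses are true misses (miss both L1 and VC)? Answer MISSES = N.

MISSES = 3

  [0] addr=0x41 blk=4 s=0: MISS | VC []
  [1] addr=0x8b blk=8 s=0: MISS | VC [4]
  [2] addr=0x4f blk=4 s=0: VC-HIT | VC [8]
  [3] addr=0x49 blk=4 s=0: L1-HIT | VC [8]
  [4] addr=0x82 blk=8 s=0: VC-HIT | VC [4]
  [5] addr=0x47 blk=4 s=0: VC-HIT | VC [8]
  [6] addr=0xca blk=12 s=0: MISS | VC [8, 4]
  [7] addr=0x83 blk=8 s=0: VC-HIT | VC [12, 4]
  [8] addr=0x4f blk=4 s=0: VC-HIT | VC [12, 8]
  [9] addr=0xc8 blk=12 s=0: VC-HIT | VC [4, 8]
  [10] addr=0x4a blk=4 s=0: VC-HIT | VC [12, 8]
  [11] addr=0x8e blk=8 s=0: VC-HIT | VC [12, 4]
  [12] addr=0x8b blk=8 s=0: L1-HIT | VC [12, 4]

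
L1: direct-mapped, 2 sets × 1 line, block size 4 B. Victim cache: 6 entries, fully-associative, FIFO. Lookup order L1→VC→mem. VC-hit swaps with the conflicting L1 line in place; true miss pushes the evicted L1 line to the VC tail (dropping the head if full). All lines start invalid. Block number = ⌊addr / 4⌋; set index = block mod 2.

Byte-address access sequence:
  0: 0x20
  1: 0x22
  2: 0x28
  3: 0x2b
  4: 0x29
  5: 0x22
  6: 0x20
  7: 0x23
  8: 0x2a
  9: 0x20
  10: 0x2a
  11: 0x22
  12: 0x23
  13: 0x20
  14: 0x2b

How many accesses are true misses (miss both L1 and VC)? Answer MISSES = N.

  [0] addr=0x20 blk=8 s=0: MISS | VC []
  [1] addr=0x22 blk=8 s=0: L1-HIT | VC []
  [2] addr=0x28 blk=10 s=0: MISS | VC [8]
  [3] addr=0x2b blk=10 s=0: L1-HIT | VC [8]
  [4] addr=0x29 blk=10 s=0: L1-HIT | VC [8]
  [5] addr=0x22 blk=8 s=0: VC-HIT | VC [10]
  [6] addr=0x20 blk=8 s=0: L1-HIT | VC [10]
  [7] addr=0x23 blk=8 s=0: L1-HIT | VC [10]
  [8] addr=0x2a blk=10 s=0: VC-HIT | VC [8]
  [9] addr=0x20 blk=8 s=0: VC-HIT | VC [10]
  [10] addr=0x2a blk=10 s=0: VC-HIT | VC [8]
  [11] addr=0x22 blk=8 s=0: VC-HIT | VC [10]
  [12] addr=0x23 blk=8 s=0: L1-HIT | VC [10]
  [13] addr=0x20 blk=8 s=0: L1-HIT | VC [10]
  [14] addr=0x2b blk=10 s=0: VC-HIT | VC [8]

MISSES = 2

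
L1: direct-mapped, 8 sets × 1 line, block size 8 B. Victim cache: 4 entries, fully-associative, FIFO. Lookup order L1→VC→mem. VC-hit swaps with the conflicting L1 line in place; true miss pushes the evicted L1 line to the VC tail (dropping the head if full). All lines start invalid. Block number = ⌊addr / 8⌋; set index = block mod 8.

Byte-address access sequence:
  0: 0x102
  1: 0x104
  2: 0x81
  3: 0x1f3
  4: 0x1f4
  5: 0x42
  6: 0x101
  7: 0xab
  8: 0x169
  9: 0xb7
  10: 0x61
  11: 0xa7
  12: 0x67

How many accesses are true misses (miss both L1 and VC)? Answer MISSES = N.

MISSES = 9

#0 0x102→b32/s0 MISS; vc=[]
#1 0x104→b32/s0 L1-HIT; vc=[]
#2 0x81→b16/s0 MISS; vc=[32]
#3 0x1f3→b62/s6 MISS; vc=[32]
#4 0x1f4→b62/s6 L1-HIT; vc=[32]
#5 0x42→b8/s0 MISS; vc=[32,16]
#6 0x101→b32/s0 VC-HIT; vc=[8,16]
#7 0xab→b21/s5 MISS; vc=[8,16]
#8 0x169→b45/s5 MISS; vc=[8,16,21]
#9 0xb7→b22/s6 MISS; vc=[8,16,21,62]
#10 0x61→b12/s4 MISS; vc=[8,16,21,62]
#11 0xa7→b20/s4 MISS; vc=[16,21,62,12]
#12 0x67→b12/s4 VC-HIT; vc=[16,21,62,20]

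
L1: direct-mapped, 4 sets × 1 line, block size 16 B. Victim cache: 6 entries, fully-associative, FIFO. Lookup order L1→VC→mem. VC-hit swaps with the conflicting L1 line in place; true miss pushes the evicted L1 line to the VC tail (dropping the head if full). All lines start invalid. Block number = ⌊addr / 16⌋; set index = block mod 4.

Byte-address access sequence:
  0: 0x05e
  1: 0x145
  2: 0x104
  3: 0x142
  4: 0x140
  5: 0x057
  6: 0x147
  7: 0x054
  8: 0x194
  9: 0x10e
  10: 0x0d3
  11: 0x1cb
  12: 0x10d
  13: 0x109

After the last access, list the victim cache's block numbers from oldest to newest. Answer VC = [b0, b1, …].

VC = [20, 5, 25, 28]

0: 0x5e (blk 5, set 1) → MISS  vc=[]
1: 0x145 (blk 20, set 0) → MISS  vc=[]
2: 0x104 (blk 16, set 0) → MISS  vc=[20]
3: 0x142 (blk 20, set 0) → VC-HIT  vc=[16]
4: 0x140 (blk 20, set 0) → L1-HIT  vc=[16]
5: 0x57 (blk 5, set 1) → L1-HIT  vc=[16]
6: 0x147 (blk 20, set 0) → L1-HIT  vc=[16]
7: 0x54 (blk 5, set 1) → L1-HIT  vc=[16]
8: 0x194 (blk 25, set 1) → MISS  vc=[16, 5]
9: 0x10e (blk 16, set 0) → VC-HIT  vc=[20, 5]
10: 0xd3 (blk 13, set 1) → MISS  vc=[20, 5, 25]
11: 0x1cb (blk 28, set 0) → MISS  vc=[20, 5, 25, 16]
12: 0x10d (blk 16, set 0) → VC-HIT  vc=[20, 5, 25, 28]
13: 0x109 (blk 16, set 0) → L1-HIT  vc=[20, 5, 25, 28]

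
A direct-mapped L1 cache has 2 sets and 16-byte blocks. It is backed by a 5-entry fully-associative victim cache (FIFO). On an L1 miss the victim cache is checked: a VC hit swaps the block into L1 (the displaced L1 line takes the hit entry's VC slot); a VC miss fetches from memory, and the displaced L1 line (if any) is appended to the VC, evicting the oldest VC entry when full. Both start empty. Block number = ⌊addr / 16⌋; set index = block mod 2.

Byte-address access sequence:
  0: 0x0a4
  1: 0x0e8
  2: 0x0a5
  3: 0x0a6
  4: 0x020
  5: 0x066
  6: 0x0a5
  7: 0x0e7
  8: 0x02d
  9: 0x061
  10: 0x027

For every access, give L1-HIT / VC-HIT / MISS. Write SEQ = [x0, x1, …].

#0 0xa4→b10/s0 MISS; vc=[]
#1 0xe8→b14/s0 MISS; vc=[10]
#2 0xa5→b10/s0 VC-HIT; vc=[14]
#3 0xa6→b10/s0 L1-HIT; vc=[14]
#4 0x20→b2/s0 MISS; vc=[14,10]
#5 0x66→b6/s0 MISS; vc=[14,10,2]
#6 0xa5→b10/s0 VC-HIT; vc=[14,6,2]
#7 0xe7→b14/s0 VC-HIT; vc=[10,6,2]
#8 0x2d→b2/s0 VC-HIT; vc=[10,6,14]
#9 0x61→b6/s0 VC-HIT; vc=[10,2,14]
#10 0x27→b2/s0 VC-HIT; vc=[10,6,14]

SEQ = [MISS, MISS, VC-HIT, L1-HIT, MISS, MISS, VC-HIT, VC-HIT, VC-HIT, VC-HIT, VC-HIT]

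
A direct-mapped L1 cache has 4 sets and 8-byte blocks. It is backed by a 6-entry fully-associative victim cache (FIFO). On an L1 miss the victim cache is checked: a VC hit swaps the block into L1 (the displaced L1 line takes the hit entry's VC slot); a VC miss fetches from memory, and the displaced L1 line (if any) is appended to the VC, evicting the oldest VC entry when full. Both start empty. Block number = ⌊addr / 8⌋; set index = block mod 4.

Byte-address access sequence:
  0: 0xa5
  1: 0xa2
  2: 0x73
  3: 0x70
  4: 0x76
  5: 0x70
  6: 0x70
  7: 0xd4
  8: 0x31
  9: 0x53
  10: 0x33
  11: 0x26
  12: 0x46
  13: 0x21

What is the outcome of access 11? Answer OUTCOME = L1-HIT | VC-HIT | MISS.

OUTCOME = MISS

#0 0xa5→b20/s0 MISS; vc=[]
#1 0xa2→b20/s0 L1-HIT; vc=[]
#2 0x73→b14/s2 MISS; vc=[]
#3 0x70→b14/s2 L1-HIT; vc=[]
#4 0x76→b14/s2 L1-HIT; vc=[]
#5 0x70→b14/s2 L1-HIT; vc=[]
#6 0x70→b14/s2 L1-HIT; vc=[]
#7 0xd4→b26/s2 MISS; vc=[14]
#8 0x31→b6/s2 MISS; vc=[14,26]
#9 0x53→b10/s2 MISS; vc=[14,26,6]
#10 0x33→b6/s2 VC-HIT; vc=[14,26,10]
#11 0x26→b4/s0 MISS; vc=[14,26,10,20]
#12 0x46→b8/s0 MISS; vc=[14,26,10,20,4]
#13 0x21→b4/s0 VC-HIT; vc=[14,26,10,20,8]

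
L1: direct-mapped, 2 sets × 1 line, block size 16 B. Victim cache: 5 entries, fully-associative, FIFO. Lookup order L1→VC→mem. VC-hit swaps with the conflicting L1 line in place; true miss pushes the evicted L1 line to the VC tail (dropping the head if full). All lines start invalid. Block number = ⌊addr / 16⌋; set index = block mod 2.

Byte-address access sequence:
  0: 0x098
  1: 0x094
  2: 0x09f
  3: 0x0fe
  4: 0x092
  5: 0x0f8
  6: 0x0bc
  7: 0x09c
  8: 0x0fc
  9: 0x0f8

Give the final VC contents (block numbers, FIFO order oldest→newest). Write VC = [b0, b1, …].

VC = [11, 9]

#0 0x98→b9/s1 MISS; vc=[]
#1 0x94→b9/s1 L1-HIT; vc=[]
#2 0x9f→b9/s1 L1-HIT; vc=[]
#3 0xfe→b15/s1 MISS; vc=[9]
#4 0x92→b9/s1 VC-HIT; vc=[15]
#5 0xf8→b15/s1 VC-HIT; vc=[9]
#6 0xbc→b11/s1 MISS; vc=[9,15]
#7 0x9c→b9/s1 VC-HIT; vc=[11,15]
#8 0xfc→b15/s1 VC-HIT; vc=[11,9]
#9 0xf8→b15/s1 L1-HIT; vc=[11,9]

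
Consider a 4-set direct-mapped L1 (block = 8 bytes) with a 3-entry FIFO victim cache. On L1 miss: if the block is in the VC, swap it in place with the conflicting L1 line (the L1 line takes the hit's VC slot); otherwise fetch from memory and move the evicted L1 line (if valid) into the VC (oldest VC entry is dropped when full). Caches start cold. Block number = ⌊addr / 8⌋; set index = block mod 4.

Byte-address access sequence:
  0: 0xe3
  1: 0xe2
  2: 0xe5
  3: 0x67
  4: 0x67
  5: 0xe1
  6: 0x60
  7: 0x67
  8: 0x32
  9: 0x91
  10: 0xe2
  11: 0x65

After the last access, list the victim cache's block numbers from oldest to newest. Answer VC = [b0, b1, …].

VC = [28, 6]

0: 0xe3 (blk 28, set 0) → MISS  vc=[]
1: 0xe2 (blk 28, set 0) → L1-HIT  vc=[]
2: 0xe5 (blk 28, set 0) → L1-HIT  vc=[]
3: 0x67 (blk 12, set 0) → MISS  vc=[28]
4: 0x67 (blk 12, set 0) → L1-HIT  vc=[28]
5: 0xe1 (blk 28, set 0) → VC-HIT  vc=[12]
6: 0x60 (blk 12, set 0) → VC-HIT  vc=[28]
7: 0x67 (blk 12, set 0) → L1-HIT  vc=[28]
8: 0x32 (blk 6, set 2) → MISS  vc=[28]
9: 0x91 (blk 18, set 2) → MISS  vc=[28, 6]
10: 0xe2 (blk 28, set 0) → VC-HIT  vc=[12, 6]
11: 0x65 (blk 12, set 0) → VC-HIT  vc=[28, 6]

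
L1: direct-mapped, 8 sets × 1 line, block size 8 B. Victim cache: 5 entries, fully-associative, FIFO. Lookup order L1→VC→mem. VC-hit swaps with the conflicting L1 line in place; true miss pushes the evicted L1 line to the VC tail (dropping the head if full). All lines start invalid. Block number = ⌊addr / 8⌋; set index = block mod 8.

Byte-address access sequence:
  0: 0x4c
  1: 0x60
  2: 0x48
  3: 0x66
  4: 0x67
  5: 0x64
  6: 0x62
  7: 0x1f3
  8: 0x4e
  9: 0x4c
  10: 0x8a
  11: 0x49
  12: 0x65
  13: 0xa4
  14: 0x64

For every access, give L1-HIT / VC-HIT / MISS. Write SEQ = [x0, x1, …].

  [0] addr=0x4c blk=9 s=1: MISS | VC []
  [1] addr=0x60 blk=12 s=4: MISS | VC []
  [2] addr=0x48 blk=9 s=1: L1-HIT | VC []
  [3] addr=0x66 blk=12 s=4: L1-HIT | VC []
  [4] addr=0x67 blk=12 s=4: L1-HIT | VC []
  [5] addr=0x64 blk=12 s=4: L1-HIT | VC []
  [6] addr=0x62 blk=12 s=4: L1-HIT | VC []
  [7] addr=0x1f3 blk=62 s=6: MISS | VC []
  [8] addr=0x4e blk=9 s=1: L1-HIT | VC []
  [9] addr=0x4c blk=9 s=1: L1-HIT | VC []
  [10] addr=0x8a blk=17 s=1: MISS | VC [9]
  [11] addr=0x49 blk=9 s=1: VC-HIT | VC [17]
  [12] addr=0x65 blk=12 s=4: L1-HIT | VC [17]
  [13] addr=0xa4 blk=20 s=4: MISS | VC [17, 12]
  [14] addr=0x64 blk=12 s=4: VC-HIT | VC [17, 20]

SEQ = [MISS, MISS, L1-HIT, L1-HIT, L1-HIT, L1-HIT, L1-HIT, MISS, L1-HIT, L1-HIT, MISS, VC-HIT, L1-HIT, MISS, VC-HIT]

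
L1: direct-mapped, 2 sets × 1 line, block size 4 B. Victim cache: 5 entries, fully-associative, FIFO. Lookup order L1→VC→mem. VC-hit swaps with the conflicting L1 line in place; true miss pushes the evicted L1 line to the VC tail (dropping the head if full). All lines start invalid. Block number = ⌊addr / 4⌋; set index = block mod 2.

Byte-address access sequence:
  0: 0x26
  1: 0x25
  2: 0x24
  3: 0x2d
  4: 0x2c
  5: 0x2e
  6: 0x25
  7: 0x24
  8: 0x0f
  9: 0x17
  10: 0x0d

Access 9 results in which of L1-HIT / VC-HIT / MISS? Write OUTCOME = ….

  [0] addr=0x26 blk=9 s=1: MISS | VC []
  [1] addr=0x25 blk=9 s=1: L1-HIT | VC []
  [2] addr=0x24 blk=9 s=1: L1-HIT | VC []
  [3] addr=0x2d blk=11 s=1: MISS | VC [9]
  [4] addr=0x2c blk=11 s=1: L1-HIT | VC [9]
  [5] addr=0x2e blk=11 s=1: L1-HIT | VC [9]
  [6] addr=0x25 blk=9 s=1: VC-HIT | VC [11]
  [7] addr=0x24 blk=9 s=1: L1-HIT | VC [11]
  [8] addr=0xf blk=3 s=1: MISS | VC [11, 9]
  [9] addr=0x17 blk=5 s=1: MISS | VC [11, 9, 3]
  [10] addr=0xd blk=3 s=1: VC-HIT | VC [11, 9, 5]

OUTCOME = MISS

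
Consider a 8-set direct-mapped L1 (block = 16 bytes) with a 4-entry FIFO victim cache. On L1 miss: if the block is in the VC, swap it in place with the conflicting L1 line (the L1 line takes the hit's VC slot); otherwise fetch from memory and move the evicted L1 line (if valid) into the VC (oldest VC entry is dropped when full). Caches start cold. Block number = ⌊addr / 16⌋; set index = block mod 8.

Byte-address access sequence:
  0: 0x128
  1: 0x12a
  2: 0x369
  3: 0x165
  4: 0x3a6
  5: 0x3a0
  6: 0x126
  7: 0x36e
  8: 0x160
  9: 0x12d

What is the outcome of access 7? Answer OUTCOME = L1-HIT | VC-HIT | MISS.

OUTCOME = VC-HIT

  [0] addr=0x128 blk=18 s=2: MISS | VC []
  [1] addr=0x12a blk=18 s=2: L1-HIT | VC []
  [2] addr=0x369 blk=54 s=6: MISS | VC []
  [3] addr=0x165 blk=22 s=6: MISS | VC [54]
  [4] addr=0x3a6 blk=58 s=2: MISS | VC [54, 18]
  [5] addr=0x3a0 blk=58 s=2: L1-HIT | VC [54, 18]
  [6] addr=0x126 blk=18 s=2: VC-HIT | VC [54, 58]
  [7] addr=0x36e blk=54 s=6: VC-HIT | VC [22, 58]
  [8] addr=0x160 blk=22 s=6: VC-HIT | VC [54, 58]
  [9] addr=0x12d blk=18 s=2: L1-HIT | VC [54, 58]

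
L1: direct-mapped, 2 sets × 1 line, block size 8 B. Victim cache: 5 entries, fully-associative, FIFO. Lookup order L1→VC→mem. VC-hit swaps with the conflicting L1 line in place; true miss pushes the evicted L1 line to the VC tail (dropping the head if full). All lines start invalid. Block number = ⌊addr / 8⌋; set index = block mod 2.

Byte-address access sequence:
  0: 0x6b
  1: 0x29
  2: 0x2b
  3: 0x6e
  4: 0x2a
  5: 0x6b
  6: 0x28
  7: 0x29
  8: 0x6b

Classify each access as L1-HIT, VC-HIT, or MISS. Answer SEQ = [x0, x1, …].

  [0] addr=0x6b blk=13 s=1: MISS | VC []
  [1] addr=0x29 blk=5 s=1: MISS | VC [13]
  [2] addr=0x2b blk=5 s=1: L1-HIT | VC [13]
  [3] addr=0x6e blk=13 s=1: VC-HIT | VC [5]
  [4] addr=0x2a blk=5 s=1: VC-HIT | VC [13]
  [5] addr=0x6b blk=13 s=1: VC-HIT | VC [5]
  [6] addr=0x28 blk=5 s=1: VC-HIT | VC [13]
  [7] addr=0x29 blk=5 s=1: L1-HIT | VC [13]
  [8] addr=0x6b blk=13 s=1: VC-HIT | VC [5]

SEQ = [MISS, MISS, L1-HIT, VC-HIT, VC-HIT, VC-HIT, VC-HIT, L1-HIT, VC-HIT]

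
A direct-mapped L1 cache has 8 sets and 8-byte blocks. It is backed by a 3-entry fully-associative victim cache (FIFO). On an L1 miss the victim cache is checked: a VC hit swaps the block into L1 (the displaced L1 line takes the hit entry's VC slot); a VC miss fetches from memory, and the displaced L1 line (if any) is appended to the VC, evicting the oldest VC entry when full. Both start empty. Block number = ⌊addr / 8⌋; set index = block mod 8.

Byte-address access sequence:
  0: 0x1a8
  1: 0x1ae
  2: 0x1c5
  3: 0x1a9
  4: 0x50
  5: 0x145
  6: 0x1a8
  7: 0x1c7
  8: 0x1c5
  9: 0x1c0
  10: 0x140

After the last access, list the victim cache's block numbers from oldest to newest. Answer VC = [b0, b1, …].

VC = [56]

  [0] addr=0x1a8 blk=53 s=5: MISS | VC []
  [1] addr=0x1ae blk=53 s=5: L1-HIT | VC []
  [2] addr=0x1c5 blk=56 s=0: MISS | VC []
  [3] addr=0x1a9 blk=53 s=5: L1-HIT | VC []
  [4] addr=0x50 blk=10 s=2: MISS | VC []
  [5] addr=0x145 blk=40 s=0: MISS | VC [56]
  [6] addr=0x1a8 blk=53 s=5: L1-HIT | VC [56]
  [7] addr=0x1c7 blk=56 s=0: VC-HIT | VC [40]
  [8] addr=0x1c5 blk=56 s=0: L1-HIT | VC [40]
  [9] addr=0x1c0 blk=56 s=0: L1-HIT | VC [40]
  [10] addr=0x140 blk=40 s=0: VC-HIT | VC [56]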